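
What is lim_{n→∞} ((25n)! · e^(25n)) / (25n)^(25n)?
lim = ∞

Stirling: (25n)! ~ sqrt(2π·25n) · (25n/e)^(25n). Hence
  (25n)! · e^(25n) / (25n)^(25n) ~ sqrt(2π·25n) = sqrt(2π·25) · sqrt(n) → ∞.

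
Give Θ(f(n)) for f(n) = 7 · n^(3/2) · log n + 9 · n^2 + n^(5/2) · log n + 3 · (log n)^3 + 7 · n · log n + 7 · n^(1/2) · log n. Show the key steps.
f(n) ∈ Θ(n^(5/2) · log n)

Compare the terms by growth order. For large n, n^a · (log n)^b dominates n^a' · (log n)^b' iff a > a', or (a = a' and b > b'). Ranking the 6 terms shows the dominant one is n^(5/2) · log n. Hence f(n) ∈ Θ(n^(5/2) · log n).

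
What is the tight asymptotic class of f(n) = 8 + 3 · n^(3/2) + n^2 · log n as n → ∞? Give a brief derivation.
f(n) ∈ Θ(n^2 · log n)

Compare the terms by growth order. For large n, n^a · (log n)^b dominates n^a' · (log n)^b' iff a > a', or (a = a' and b > b'). Ranking the 3 terms shows the dominant one is n^2 · log n. Hence f(n) ∈ Θ(n^2 · log n).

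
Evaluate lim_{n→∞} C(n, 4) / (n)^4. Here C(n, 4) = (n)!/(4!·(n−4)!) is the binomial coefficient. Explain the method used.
lim = 1/4! = 1/24

With N = n → ∞: C(N, 4) / N^4 = [N(N−1)…(N−3)] / (4! · N^4) = (1/4!) · 1 · (1 − 1/n) · (1 − 2/n) · (1 − 3/n). Each factor → 1 as N → ∞, so the limit is 1/4! = 1/24.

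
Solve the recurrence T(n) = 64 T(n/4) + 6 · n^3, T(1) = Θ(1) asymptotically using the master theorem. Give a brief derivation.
T(n) = Θ(n^3 log n)

log_4 64 = 3, and f(n) = 6 · n^3 = Θ(n^(log_4 64)). This is Case 2 of the master theorem: T(n) = Θ(f(n) · log n) = Θ(n^3 log n).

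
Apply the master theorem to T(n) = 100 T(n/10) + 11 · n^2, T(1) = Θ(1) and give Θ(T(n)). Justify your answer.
T(n) = Θ(n^2 log n)

log_10 100 = 2, and f(n) = 11 · n^2 = Θ(n^(log_10 100)). This is Case 2 of the master theorem: T(n) = Θ(f(n) · log n) = Θ(n^2 log n).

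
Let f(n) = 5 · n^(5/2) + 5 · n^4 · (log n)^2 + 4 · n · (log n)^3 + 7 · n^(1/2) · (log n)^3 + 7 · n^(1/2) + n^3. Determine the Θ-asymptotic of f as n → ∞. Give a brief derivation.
f(n) ∈ Θ(n^4 · (log n)^2)

Compare the terms by growth order. For large n, n^a · (log n)^b dominates n^a' · (log n)^b' iff a > a', or (a = a' and b > b'). Ranking the 6 terms shows the dominant one is 5 · n^4 · (log n)^2. Hence f(n) ∈ Θ(n^4 · (log n)^2).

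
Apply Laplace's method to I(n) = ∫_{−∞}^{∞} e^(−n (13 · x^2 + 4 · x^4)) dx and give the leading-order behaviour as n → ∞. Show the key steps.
I(n) ~ sqrt(π/(13n))

φ(x) = 13 · x^2 + 4 · x^4 has its unique global minimum at x* = 0 (since φ'(x) = 26x + 16x^3 = 0 only at x = 0 for real x with both coefficients positive, and φ → ∞ as |x| → ∞). At x* = 0, φ(0) = 0 and φ''(0) = 26. Laplace's method then gives
  I(n) ~ sqrt(2π / (n · φ''(0))) · e^(−n φ(0)) = sqrt(2π / (26n)) = sqrt(π/(13n)).
The 4 · x^4 term contributes only at subleading order (an O(1/n) relative correction).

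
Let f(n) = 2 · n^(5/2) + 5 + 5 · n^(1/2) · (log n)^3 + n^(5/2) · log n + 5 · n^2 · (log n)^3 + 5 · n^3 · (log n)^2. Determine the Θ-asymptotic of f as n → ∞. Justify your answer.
f(n) ∈ Θ(n^3 · (log n)^2)

Compare the terms by growth order. For large n, n^a · (log n)^b dominates n^a' · (log n)^b' iff a > a', or (a = a' and b > b'). Ranking the 6 terms shows the dominant one is 5 · n^3 · (log n)^2. Hence f(n) ∈ Θ(n^3 · (log n)^2).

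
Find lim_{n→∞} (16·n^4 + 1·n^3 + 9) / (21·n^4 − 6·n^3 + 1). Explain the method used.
lim = 16/21

For large n the leading n^4 terms dominate both numerator and denominator. Dividing top and bottom by n^4, every other term tends to 0, leaving 16/21.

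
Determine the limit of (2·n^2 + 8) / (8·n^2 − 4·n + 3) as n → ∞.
lim = 2/8 = 1/4

For large n the leading n^2 terms dominate both numerator and denominator. Dividing top and bottom by n^2, every other term tends to 0, leaving 2/8 = 1/4.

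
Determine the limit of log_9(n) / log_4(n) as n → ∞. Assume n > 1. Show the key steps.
lim = ln(4) / ln(9) = log_9(4)

Change of base: log_9(n) = ln n / ln 9 and log_4(n) = ln n / ln 4. The ratio is (ln n / ln 9) · (ln 4 / ln n) = ln 4 / ln 9, a constant independent of n. So the limit is ln 4 / ln 9 = log_9(4).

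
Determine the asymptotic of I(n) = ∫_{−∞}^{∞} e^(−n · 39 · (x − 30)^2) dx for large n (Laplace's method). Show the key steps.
I(n) = sqrt(π/(39n))

Here φ(x) = 39 · (x − 30)^2 has its unique minimum at x* = 30 with φ(x*) = 0 and φ''(x*) = 78. Laplace's method gives
  I(n) ~ e^(−n φ(x*)) · sqrt(2π / (n · φ''(x*))) = sqrt(2π / (78n)) = sqrt(π/(39n)).
This is exact: substituting u = (x − 30)·sqrt(39n) gives I(n) = (1/sqrt(39n)) ∫_{−∞}^{∞} e^(−u^2) du = sqrt(π/(39n)).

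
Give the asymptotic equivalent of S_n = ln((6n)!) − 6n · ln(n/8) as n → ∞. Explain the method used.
S_n ~ 6n · (ln 48 − 1) + O(ln n)

Stirling: ln((6n)!) = 6n ln(6n) − 6n + O(ln n).
  S_n = 6n ln(6n) − 6n − 6n ln(n/8) + O(ln n)
      = 6n ln(6n) − 6n ln n + 6n ln 8 − 6n + O(ln n)
      = 6n ln 6 + 6n ln 8 − 6n + O(ln n)
      = 6n (ln 48 − 1) + O(ln n).
Numerically ln(48) − 1 ≈ 2.8712.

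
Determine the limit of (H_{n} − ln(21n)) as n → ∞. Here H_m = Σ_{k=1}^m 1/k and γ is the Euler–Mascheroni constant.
lim = −ln 21 + γ

By Euler-Maclaurin, H_m = ln m + γ + O(1/m). So
  H_{n} − ln(21n) = ln(n) + γ − ln(21n) + O(1/n)
                       = ln(1/21) + γ + O(1/n).
Hence the limit is ln(1/21) + γ.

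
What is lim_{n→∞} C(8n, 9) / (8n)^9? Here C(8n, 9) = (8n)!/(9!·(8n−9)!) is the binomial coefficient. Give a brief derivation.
lim = 1/9! = 1/362880

With N = 8n → ∞: C(N, 9) / N^9 = [N(N−1)…(N−8)] / (9! · N^9) = (1/9!) · 1 · (1 − 1/(8n)) · … · (1 − 8/(8n)). Each factor → 1 as N → ∞, so the limit is 1/9! = 1/362880.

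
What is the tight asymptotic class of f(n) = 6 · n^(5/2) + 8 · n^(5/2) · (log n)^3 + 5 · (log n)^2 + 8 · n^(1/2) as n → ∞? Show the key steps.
f(n) ∈ Θ(n^(5/2) · (log n)^3)

Compare the terms by growth order. For large n, n^a · (log n)^b dominates n^a' · (log n)^b' iff a > a', or (a = a' and b > b'). Ranking the 4 terms shows the dominant one is 8 · n^(5/2) · (log n)^3. Hence f(n) ∈ Θ(n^(5/2) · (log n)^3).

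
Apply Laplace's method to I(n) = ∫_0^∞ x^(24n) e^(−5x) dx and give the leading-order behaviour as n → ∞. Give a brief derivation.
I(n) ~ (sqrt(2π·24n) / 5) · (24n/(5e))^(24n)

Write the integrand as exp(24n ln x − 5x) and set f(x) = 24n ln x − 5x. Then f'(x) = 24n/x − 5 = 0 at x* = 24n/5, and f''(x*) = −24n/x*^2 = −5^2/(24n). Laplace's method (interior maximum) gives
  I(n) ~ e^(f(x*)) · sqrt(2π / |f''(x*)|)
        = exp(24n ln(24n/5) − 24n) · sqrt(2π · 24n / 5^2)
        = (24n/5)^(24n) e^(−24n) · sqrt(2π·24n) / 5
        = (sqrt(2π·24n) / 5) · (24n/(5e))^(24n).
This matches Γ(24n+1)/5^(24n+1) with Stirling applied to Γ.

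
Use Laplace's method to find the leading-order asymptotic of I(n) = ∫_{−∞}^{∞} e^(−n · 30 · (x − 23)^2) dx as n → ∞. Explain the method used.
I(n) = sqrt(π/(30n))

Here φ(x) = 30 · (x − 23)^2 has its unique minimum at x* = 23 with φ(x*) = 0 and φ''(x*) = 60. Laplace's method gives
  I(n) ~ e^(−n φ(x*)) · sqrt(2π / (n · φ''(x*))) = sqrt(2π / (60n)) = sqrt(π/(30n)).
This is exact: substituting u = (x − 23)·sqrt(30n) gives I(n) = (1/sqrt(30n)) ∫_{−∞}^{∞} e^(−u^2) du = sqrt(π/(30n)).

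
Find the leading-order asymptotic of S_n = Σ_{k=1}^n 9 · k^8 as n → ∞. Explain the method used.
S_n ~ n^9

By integral comparison (Euler-Maclaurin), Σ_{k=1}^n 9 · k^8 = 9 · ∫_0^n x^8 dx + O(n^8) = 9 · n^9/9 = n^9 + O(n^8). (Equivalently, Faulhaber's formula gives the same leading term.)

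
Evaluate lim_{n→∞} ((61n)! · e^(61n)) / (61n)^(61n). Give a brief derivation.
lim = ∞

Stirling: (61n)! ~ sqrt(2π·61n) · (61n/e)^(61n). Hence
  (61n)! · e^(61n) / (61n)^(61n) ~ sqrt(2π·61n) = sqrt(2π·61) · sqrt(n) → ∞.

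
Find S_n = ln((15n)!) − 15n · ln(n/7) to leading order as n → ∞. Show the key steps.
S_n ~ 15n · (ln 105 − 1) + O(ln n)

Stirling: ln((15n)!) = 15n ln(15n) − 15n + O(ln n).
  S_n = 15n ln(15n) − 15n − 15n ln(n/7) + O(ln n)
      = 15n ln(15n) − 15n ln n + 15n ln 7 − 15n + O(ln n)
      = 15n ln 15 + 15n ln 7 − 15n + O(ln n)
      = 15n (ln 105 − 1) + O(ln n).
Numerically ln(105) − 1 ≈ 3.6540.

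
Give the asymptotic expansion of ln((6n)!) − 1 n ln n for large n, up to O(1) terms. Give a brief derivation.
ln((6n)!) − 1 n ln n = 5 n ln n + 6(ln 6 − 1) n + (1/2) ln(2π·6n) + O(1/n)

Stirling: ln((6n)!) = 6n ln(6n) − 6n + (1/2) ln(2π·6n) + O(1/n).
Expand 6n ln(6n) = 6n (ln n + ln 6) = 6n ln n + 6n ln 6.
Subtract 1n ln n: leading term is (6 − 1) n ln n = 5 n ln n. The next term is 6n ln 6 − 6n = 6(ln 6 − 1) n. Then the (1/2) ln(2π·6n) correction.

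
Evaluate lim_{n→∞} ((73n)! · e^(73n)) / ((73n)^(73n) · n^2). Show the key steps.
lim = 0

Stirling: (73n)! ~ sqrt(2π·73n) · (73n/e)^(73n). Hence
  (73n)! · e^(73n) / (73n)^(73n) ~ sqrt(2π·73n).
Dividing by n^2: sqrt(2π·73n) / n^2 = sqrt(2π·73) · n^((1−4)/2), so the expression behaves like sqrt(2π·73) · n^((1−4)/2) → 0.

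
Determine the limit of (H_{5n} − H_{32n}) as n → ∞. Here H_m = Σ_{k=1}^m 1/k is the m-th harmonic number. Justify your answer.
lim = ln(5/32)

Euler-Maclaurin gives H_m = ln m + γ + 1/(2m) + O(1/m^2). The γ and O(1/m) terms cancel in the difference:
  H_{5n} − H_{32n} = ln(5n) − ln(32n) + O(1/n) = ln(5/32) + O(1/n).
Hence the limit is ln(5/32).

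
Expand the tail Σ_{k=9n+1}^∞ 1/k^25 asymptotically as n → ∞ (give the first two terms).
Σ_{k>9n} 1/k^25 = 1/(24 · (9n)^24) − 1/(2 · (9n)^25) + O(1/(9n)^26)

Compare to the integral: ∫_{9n}^∞ x^(−25) dx = [−x^(−24)/24]_{9n}^∞ = 1/((25−1)·(9n)^24). The Euler-Maclaurin correction adds −f(9n)/2 = −1/(2·(9n)^25). Euler-Maclaurin then gives
  Σ_{k>9n} 1/k^25 = ∫_{9n}^∞ dx/x^25 − 1/(2·(9n)^25) + O(1/(9n)^26).
(Equivalently this is ζ(25) − Σ_{k≤9n} 1/k^25.)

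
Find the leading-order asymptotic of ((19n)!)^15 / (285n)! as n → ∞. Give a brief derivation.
((19n)!)^15/(285n)! ~ ((2π·19n)^(14/2) / sqrt(15)) · 15^(−15·19n)  →  0

Write N = 19n. Stirling: N! ~ sqrt(2π N)(N/e)^N and (15N)! ~ sqrt(2π·15N)·(15N/e)^(15N).
  (N!)^15/(15N)! ~ (2π N)^(15/2) (N/e)^(15N) / [sqrt(2π·15N) (15N/e)^(15N)]
     = (2π N)^(15/2) / sqrt(2π·15N) · (N/(15N))^(15N)
     = (2π N)^((15−1)/2) / sqrt(15) · 15^(−15N).
Since 15^15 > 1, the factor 15^(−15N) decays exponentially, so the ratio → 0. Substituting N = 19n gives the stated form.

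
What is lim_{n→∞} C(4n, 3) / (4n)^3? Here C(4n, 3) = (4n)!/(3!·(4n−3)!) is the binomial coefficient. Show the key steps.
lim = 1/3! = 1/6

With N = 4n → ∞: C(N, 3) / N^3 = [N(N−1)…(N−2)] / (3! · N^3) = (1/3!) · 1 · (1 − 1/(4n)) · (1 − 2/(4n)). Each factor → 1 as N → ∞, so the limit is 1/3! = 1/6.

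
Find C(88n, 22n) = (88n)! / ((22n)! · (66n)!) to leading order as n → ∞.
C(88n, 22n) ~ (256/27)^(22n) · sqrt(2/(3π·22n))

Write N = 22n. Apply Stirling to each factorial:
  (4N)! ~ sqrt(2π·4N) · (4N/e)^(4N),
  N! ~ sqrt(2π N) · (N/e)^N,
  (3N)! ~ sqrt(2π·3N) · (3N/e)^(3N).
The exponential factors combine to (4N)^(4N) / (N^N · (3N)^(3N)) = 4^(4N)/3^(3N) = (4^4/3^3)^N = (256/27)^N.
The square-root prefactors combine to sqrt(2π·4N) / (sqrt(2π N)·sqrt(2π·3N)) = sqrt(4 / (2π·3·N)) = sqrt(2/(3π·22n)).
Substituting N = 22n: C(88n, 22n) ~ (256/27)^(22n) · sqrt(2/(3π·22n)).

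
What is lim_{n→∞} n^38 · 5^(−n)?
lim = 0

Exponentials with base > 1 dominate every fixed polynomial: for any fixed c, n^c / 5^n → 0 as n → ∞ (e.g. by the ratio test, or by writing 5^n = e^(n ln 5) and noting e^(n ln 5) / n^c → ∞). Hence n^38 · 5^(−n) = n^38 / 5^n → 0.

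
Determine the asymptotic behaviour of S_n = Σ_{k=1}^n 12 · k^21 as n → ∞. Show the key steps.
S_n ~ 6 · n^22 / 11

By integral comparison (Euler-Maclaurin), Σ_{k=1}^n 12 · k^21 = 12 · ∫_0^n x^21 dx + O(n^21) = 12 · n^22/22 = 6 · n^22 / 11 + O(n^21). (Equivalently, Faulhaber's formula gives the same leading term.)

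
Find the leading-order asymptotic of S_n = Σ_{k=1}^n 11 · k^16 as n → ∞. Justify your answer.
S_n ~ 11 · n^17 / 17

By integral comparison (Euler-Maclaurin), Σ_{k=1}^n 11 · k^16 = 11 · ∫_0^n x^16 dx + O(n^16) = 11 · n^17/17 + O(n^16). (Equivalently, Faulhaber's formula gives the same leading term.)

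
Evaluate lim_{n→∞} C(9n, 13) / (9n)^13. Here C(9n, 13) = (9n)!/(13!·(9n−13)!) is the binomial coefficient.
lim = 1/13! = 1/6227020800

With N = 9n → ∞: C(N, 13) / N^13 = [N(N−1)…(N−12)] / (13! · N^13) = (1/13!) · 1 · (1 − 1/(9n)) · … · (1 − 12/(9n)). Each factor → 1 as N → ∞, so the limit is 1/13! = 1/6227020800.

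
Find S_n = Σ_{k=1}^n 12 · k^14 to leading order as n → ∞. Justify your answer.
S_n ~ 4 · n^15 / 5

By integral comparison (Euler-Maclaurin), Σ_{k=1}^n 12 · k^14 = 12 · ∫_0^n x^14 dx + O(n^14) = 12 · n^15/15 = 4 · n^15 / 5 + O(n^14). (Equivalently, Faulhaber's formula gives the same leading term.)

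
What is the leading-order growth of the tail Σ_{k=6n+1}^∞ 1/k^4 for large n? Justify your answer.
Σ_{k>6n} 1/k^4 ~ 1/(3 · (6n)^3)

Compare to the integral: ∫_{6n}^∞ x^(−4) dx = [−x^(−3)/3]_{6n}^∞ = 1/((4−1)·(6n)^3). Euler-Maclaurin then gives
  Σ_{k>6n} 1/k^4 = ∫_{6n}^∞ dx/x^4 − 1/(2·(6n)^4) + O(1/(6n)^5).
(Equivalently this is ζ(4) − Σ_{k≤6n} 1/k^4.)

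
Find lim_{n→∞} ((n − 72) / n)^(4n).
lim = e^(−288)

Rewrite as (1 − 72/n)^(4n). By the standard limit (1 + x/n)^n → e^x, we have (1 − 72/n)^n → e^(−72), and raising to the 4th power gives e^(−288).
More precisely, ln[(1 − 72/n)^(4n)] = 4n · ln(1 − 72/n) = 4n · (-72/n + O(1/n^2)) = -288 + O(1/n) → -288.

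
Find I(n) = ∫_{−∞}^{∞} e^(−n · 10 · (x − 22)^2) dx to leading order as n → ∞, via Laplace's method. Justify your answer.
I(n) = sqrt(π/(10n))

Here φ(x) = 10 · (x − 22)^2 has its unique minimum at x* = 22 with φ(x*) = 0 and φ''(x*) = 20. Laplace's method gives
  I(n) ~ e^(−n φ(x*)) · sqrt(2π / (n · φ''(x*))) = sqrt(2π / (20n)) = sqrt(π/(10n)).
This is exact: substituting u = (x − 22)·sqrt(10n) gives I(n) = (1/sqrt(10n)) ∫_{−∞}^{∞} e^(−u^2) du = sqrt(π/(10n)).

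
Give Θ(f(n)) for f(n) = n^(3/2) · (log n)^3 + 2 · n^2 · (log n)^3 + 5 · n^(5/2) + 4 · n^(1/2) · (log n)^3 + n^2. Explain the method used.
f(n) ∈ Θ(n^(5/2))

Compare the terms by growth order. For large n, n^a · (log n)^b dominates n^a' · (log n)^b' iff a > a', or (a = a' and b > b'). Ranking the 5 terms shows the dominant one is 5 · n^(5/2). Hence f(n) ∈ Θ(n^(5/2)).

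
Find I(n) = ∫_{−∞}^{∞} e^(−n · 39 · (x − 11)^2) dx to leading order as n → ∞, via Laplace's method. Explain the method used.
I(n) = sqrt(π/(39n))

Here φ(x) = 39 · (x − 11)^2 has its unique minimum at x* = 11 with φ(x*) = 0 and φ''(x*) = 78. Laplace's method gives
  I(n) ~ e^(−n φ(x*)) · sqrt(2π / (n · φ''(x*))) = sqrt(2π / (78n)) = sqrt(π/(39n)).
This is exact: substituting u = (x − 11)·sqrt(39n) gives I(n) = (1/sqrt(39n)) ∫_{−∞}^{∞} e^(−u^2) du = sqrt(π/(39n)).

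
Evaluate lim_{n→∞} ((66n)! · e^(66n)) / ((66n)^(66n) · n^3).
lim = 0

Stirling: (66n)! ~ sqrt(2π·66n) · (66n/e)^(66n). Hence
  (66n)! · e^(66n) / (66n)^(66n) ~ sqrt(2π·66n).
Dividing by n^3: sqrt(2π·66n) / n^3 = sqrt(2π·66) · n^((1−6)/2), so the expression behaves like sqrt(2π·66) · n^((1−6)/2) → 0.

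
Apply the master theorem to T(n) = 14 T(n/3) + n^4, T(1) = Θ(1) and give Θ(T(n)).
T(n) = Θ(n^4)

log_3 14 ≈ 2.402. f(n) = n^4 dominates n^(log_3 14) since 4 > 2.402, and the regularity condition a·f(n/b) = 14·(n/3)^4 = (14/81)·n^4 ≤ c·f(n) holds with c = 14/81 ≈ 0.173 < 1. So this is Case 3: T(n) = Θ(f(n)) = Θ(n^4).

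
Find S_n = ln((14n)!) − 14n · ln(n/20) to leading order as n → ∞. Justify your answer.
S_n ~ 14n · (ln 280 − 1) + O(ln n)

Stirling: ln((14n)!) = 14n ln(14n) − 14n + O(ln n).
  S_n = 14n ln(14n) − 14n − 14n ln(n/20) + O(ln n)
      = 14n ln(14n) − 14n ln n + 14n ln 20 − 14n + O(ln n)
      = 14n ln 14 + 14n ln 20 − 14n + O(ln n)
      = 14n (ln 280 − 1) + O(ln n).
Numerically ln(280) − 1 ≈ 4.6348.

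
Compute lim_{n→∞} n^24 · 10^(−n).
lim = 0

Exponentials with base > 1 dominate every fixed polynomial: for any fixed c, n^c / 10^n → 0 as n → ∞ (e.g. by the ratio test, or by writing 10^n = e^(n ln 10) and noting e^(n ln 10) / n^c → ∞). Hence n^24 · 10^(−n) = n^24 / 10^n → 0.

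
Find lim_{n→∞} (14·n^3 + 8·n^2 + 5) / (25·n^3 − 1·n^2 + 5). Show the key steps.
lim = 14/25

For large n the leading n^3 terms dominate both numerator and denominator. Dividing top and bottom by n^3, every other term tends to 0, leaving 14/25.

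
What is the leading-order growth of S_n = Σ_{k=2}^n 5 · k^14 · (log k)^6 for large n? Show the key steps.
S_n ~ n^15 · (log n)^6 / 3

By integral comparison, S_n = ∫_1^n 5 · x^14 · (log x)^6 dx + O(n^14 · (log n)^6). For the integral, the leading term of ∫_1^n x^14 (log x)^6 dx is n^15/15 · (log n)^6 (by repeated integration by parts; each step lowers the log-exponent and produces a relatively O(1/log n) correction). Hence S_n ~ n^15 · (log n)^6 / 3.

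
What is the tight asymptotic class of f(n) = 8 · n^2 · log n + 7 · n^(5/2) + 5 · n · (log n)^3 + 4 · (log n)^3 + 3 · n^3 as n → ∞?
f(n) ∈ Θ(n^3)

Compare the terms by growth order. For large n, n^a · (log n)^b dominates n^a' · (log n)^b' iff a > a', or (a = a' and b > b'). Ranking the 5 terms shows the dominant one is 3 · n^3. Hence f(n) ∈ Θ(n^3).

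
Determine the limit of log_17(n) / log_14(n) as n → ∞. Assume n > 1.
lim = ln(14) / ln(17) = log_17(14)

Change of base: log_17(n) = ln n / ln 17 and log_14(n) = ln n / ln 14. The ratio is (ln n / ln 17) · (ln 14 / ln n) = ln 14 / ln 17, a constant independent of n. So the limit is ln 14 / ln 17 = log_17(14).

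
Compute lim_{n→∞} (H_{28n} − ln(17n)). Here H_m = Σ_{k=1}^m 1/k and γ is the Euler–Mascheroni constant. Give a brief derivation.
lim = ln(28/17) + γ

By Euler-Maclaurin, H_m = ln m + γ + O(1/m). So
  H_{28n} − ln(17n) = ln(28n) + γ − ln(17n) + O(1/n)
                       = ln(28/17) + γ + O(1/n).
Hence the limit is ln(28/17) + γ.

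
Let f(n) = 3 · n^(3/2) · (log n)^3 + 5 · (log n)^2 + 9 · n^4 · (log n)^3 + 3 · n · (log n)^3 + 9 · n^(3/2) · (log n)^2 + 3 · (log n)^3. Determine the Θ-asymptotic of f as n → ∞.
f(n) ∈ Θ(n^4 · (log n)^3)

Compare the terms by growth order. For large n, n^a · (log n)^b dominates n^a' · (log n)^b' iff a > a', or (a = a' and b > b'). Ranking the 6 terms shows the dominant one is 9 · n^4 · (log n)^3. Hence f(n) ∈ Θ(n^4 · (log n)^3).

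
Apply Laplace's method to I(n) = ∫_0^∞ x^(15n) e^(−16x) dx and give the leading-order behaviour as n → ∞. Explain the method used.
I(n) ~ (sqrt(2π·15n) / 16) · (15n/(16e))^(15n)

Write the integrand as exp(15n ln x − 16x) and set f(x) = 15n ln x − 16x. Then f'(x) = 15n/x − 16 = 0 at x* = 15n/16, and f''(x*) = −15n/x*^2 = −16^2/(15n). Laplace's method (interior maximum) gives
  I(n) ~ e^(f(x*)) · sqrt(2π / |f''(x*)|)
        = exp(15n ln(15n/16) − 15n) · sqrt(2π · 15n / 16^2)
        = (15n/16)^(15n) e^(−15n) · sqrt(2π·15n) / 16
        = (sqrt(2π·15n) / 16) · (15n/(16e))^(15n).
This matches Γ(15n+1)/16^(15n+1) with Stirling applied to Γ.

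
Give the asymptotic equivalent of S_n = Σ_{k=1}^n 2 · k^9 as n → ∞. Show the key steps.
S_n ~ n^10 / 5

By integral comparison (Euler-Maclaurin), Σ_{k=1}^n 2 · k^9 = 2 · ∫_0^n x^9 dx + O(n^9) = 2 · n^10/10 = n^10 / 5 + O(n^9). (Equivalently, Faulhaber's formula gives the same leading term.)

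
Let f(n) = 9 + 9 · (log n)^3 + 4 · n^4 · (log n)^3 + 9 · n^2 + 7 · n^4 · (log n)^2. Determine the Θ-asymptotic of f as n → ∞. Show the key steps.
f(n) ∈ Θ(n^4 · (log n)^3)

Compare the terms by growth order. For large n, n^a · (log n)^b dominates n^a' · (log n)^b' iff a > a', or (a = a' and b > b'). Ranking the 5 terms shows the dominant one is 4 · n^4 · (log n)^3. Hence f(n) ∈ Θ(n^4 · (log n)^3).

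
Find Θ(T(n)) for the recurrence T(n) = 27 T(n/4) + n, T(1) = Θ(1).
T(n) = Θ(n^(log_4 27))

Master theorem: compare f(n) = n to n^(log_4 27) where log_4 27 ≈ 2.377. Since 1 < log_4 27, we have f(n) = O(n^(log_4 27 − ε)) for some ε > 0 — Case 1. Hence T(n) = Θ(n^(log_4 27)).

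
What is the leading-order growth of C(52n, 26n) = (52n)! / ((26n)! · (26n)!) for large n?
C(52n, 26n) ~ (4)^(26n) · sqrt(1/(π·26n))

Write N = 26n. Apply Stirling to each factorial:
  (2N)! ~ sqrt(2π·2N) · (2N/e)^(2N),
  N! ~ sqrt(2π N) · (N/e)^N,
  (1N)! ~ sqrt(2π·1N) · (1N/e)^(1N).
The exponential factors combine to (2N)^(2N) / (N^N · (1N)^(1N)) = 2^(2N)/1^(1N) = (2^2/1^1)^N = (4)^N.
The square-root prefactors combine to sqrt(2π·2N) / (sqrt(2π N)·sqrt(2π·1N)) = sqrt(2 / (2π·1·N)) = sqrt(1/(π·26n)).
Substituting N = 26n: C(52n, 26n) ~ (4)^(26n) · sqrt(1/(π·26n)).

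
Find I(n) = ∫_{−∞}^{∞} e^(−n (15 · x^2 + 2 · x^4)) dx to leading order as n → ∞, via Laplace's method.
I(n) ~ sqrt(π/(15n))

φ(x) = 15 · x^2 + 2 · x^4 has its unique global minimum at x* = 0 (since φ'(x) = 30x + 8x^3 = 0 only at x = 0 for real x with both coefficients positive, and φ → ∞ as |x| → ∞). At x* = 0, φ(0) = 0 and φ''(0) = 30. Laplace's method then gives
  I(n) ~ sqrt(2π / (n · φ''(0))) · e^(−n φ(0)) = sqrt(2π / (30n)) = sqrt(π/(15n)).
The 2 · x^4 term contributes only at subleading order (an O(1/n) relative correction).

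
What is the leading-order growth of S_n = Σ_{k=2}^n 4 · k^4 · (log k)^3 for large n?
S_n ~ 4 · n^5 · (log n)^3 / 5

By integral comparison, S_n = ∫_1^n 4 · x^4 · (log x)^3 dx + O(n^4 · (log n)^3). For the integral, the leading term of ∫_1^n x^4 (log x)^3 dx is n^5/5 · (log n)^3 (by repeated integration by parts; each step lowers the log-exponent and produces a relatively O(1/log n) correction). Hence S_n ~ 4 · n^5 · (log n)^3 / 5.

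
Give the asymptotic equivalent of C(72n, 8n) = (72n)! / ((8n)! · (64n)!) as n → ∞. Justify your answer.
C(72n, 8n) ~ (387420489/16777216)^(8n) · sqrt(9/(16π·8n))

Write N = 8n. Apply Stirling to each factorial:
  (9N)! ~ sqrt(2π·9N) · (9N/e)^(9N),
  N! ~ sqrt(2π N) · (N/e)^N,
  (8N)! ~ sqrt(2π·8N) · (8N/e)^(8N).
The exponential factors combine to (9N)^(9N) / (N^N · (8N)^(8N)) = 9^(9N)/8^(8N) = (9^9/8^8)^N = (387420489/16777216)^N.
The square-root prefactors combine to sqrt(2π·9N) / (sqrt(2π N)·sqrt(2π·8N)) = sqrt(9 / (2π·8·N)) = sqrt(9/(16π·8n)).
Substituting N = 8n: C(72n, 8n) ~ (387420489/16777216)^(8n) · sqrt(9/(16π·8n)).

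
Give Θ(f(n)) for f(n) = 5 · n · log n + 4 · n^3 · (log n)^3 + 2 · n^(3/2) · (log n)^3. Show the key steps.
f(n) ∈ Θ(n^3 · (log n)^3)

Compare the terms by growth order. For large n, n^a · (log n)^b dominates n^a' · (log n)^b' iff a > a', or (a = a' and b > b'). Ranking the 3 terms shows the dominant one is 4 · n^3 · (log n)^3. Hence f(n) ∈ Θ(n^3 · (log n)^3).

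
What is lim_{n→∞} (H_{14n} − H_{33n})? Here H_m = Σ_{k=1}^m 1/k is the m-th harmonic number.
lim = ln(14/33)

Euler-Maclaurin gives H_m = ln m + γ + 1/(2m) + O(1/m^2). The γ and O(1/m) terms cancel in the difference:
  H_{14n} − H_{33n} = ln(14n) − ln(33n) + O(1/n) = ln(14/33) + O(1/n).
Hence the limit is ln(14/33).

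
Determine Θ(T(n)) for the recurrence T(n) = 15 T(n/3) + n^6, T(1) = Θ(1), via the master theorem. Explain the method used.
T(n) = Θ(n^6)

log_3 15 ≈ 2.465. f(n) = n^6 dominates n^(log_3 15) since 6 > 2.465, and the regularity condition a·f(n/b) = 15·(n/3)^6 = (15/729)·n^6 ≤ c·f(n) holds with c = 15/729 ≈ 0.0206 < 1. So this is Case 3: T(n) = Θ(f(n)) = Θ(n^6).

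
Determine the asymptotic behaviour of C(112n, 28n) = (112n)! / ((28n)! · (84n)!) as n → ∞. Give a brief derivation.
C(112n, 28n) ~ (256/27)^(28n) · sqrt(2/(3π·28n))

Write N = 28n. Apply Stirling to each factorial:
  (4N)! ~ sqrt(2π·4N) · (4N/e)^(4N),
  N! ~ sqrt(2π N) · (N/e)^N,
  (3N)! ~ sqrt(2π·3N) · (3N/e)^(3N).
The exponential factors combine to (4N)^(4N) / (N^N · (3N)^(3N)) = 4^(4N)/3^(3N) = (4^4/3^3)^N = (256/27)^N.
The square-root prefactors combine to sqrt(2π·4N) / (sqrt(2π N)·sqrt(2π·3N)) = sqrt(4 / (2π·3·N)) = sqrt(2/(3π·28n)).
Substituting N = 28n: C(112n, 28n) ~ (256/27)^(28n) · sqrt(2/(3π·28n)).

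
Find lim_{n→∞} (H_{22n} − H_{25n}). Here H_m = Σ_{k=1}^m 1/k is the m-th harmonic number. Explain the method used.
lim = ln(22/25)

Euler-Maclaurin gives H_m = ln m + γ + 1/(2m) + O(1/m^2). The γ and O(1/m) terms cancel in the difference:
  H_{22n} − H_{25n} = ln(22n) − ln(25n) + O(1/n) = ln(22/25) + O(1/n).
Hence the limit is ln(22/25).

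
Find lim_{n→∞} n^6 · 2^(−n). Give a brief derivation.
lim = 0

Exponentials with base > 1 dominate every fixed polynomial: for any fixed c, n^c / 2^n → 0 as n → ∞ (e.g. by the ratio test, or by writing 2^n = e^(n ln 2) and noting e^(n ln 2) / n^c → ∞). Hence n^6 · 2^(−n) = n^6 / 2^n → 0.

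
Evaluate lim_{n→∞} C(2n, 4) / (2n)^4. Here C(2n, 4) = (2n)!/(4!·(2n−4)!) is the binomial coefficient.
lim = 1/4! = 1/24

With N = 2n → ∞: C(N, 4) / N^4 = [N(N−1)…(N−3)] / (4! · N^4) = (1/4!) · 1 · (1 − 1/(2n)) · (1 − 2/(2n)) · (1 − 3/(2n)). Each factor → 1 as N → ∞, so the limit is 1/4! = 1/24.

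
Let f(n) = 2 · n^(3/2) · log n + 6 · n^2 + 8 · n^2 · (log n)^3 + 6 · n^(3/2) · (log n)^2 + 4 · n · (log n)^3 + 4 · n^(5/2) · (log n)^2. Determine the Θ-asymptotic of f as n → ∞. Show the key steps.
f(n) ∈ Θ(n^(5/2) · (log n)^2)

Compare the terms by growth order. For large n, n^a · (log n)^b dominates n^a' · (log n)^b' iff a > a', or (a = a' and b > b'). Ranking the 6 terms shows the dominant one is 4 · n^(5/2) · (log n)^2. Hence f(n) ∈ Θ(n^(5/2) · (log n)^2).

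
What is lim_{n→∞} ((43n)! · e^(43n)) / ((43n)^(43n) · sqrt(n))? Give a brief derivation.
lim = sqrt(2π·43)

Stirling: (43n)! ~ sqrt(2π·43n) · (43n/e)^(43n). Hence
  (43n)! · e^(43n) / (43n)^(43n) ~ sqrt(2π·43n).
Dividing by sqrt(n): sqrt(2π·43n) / sqrt(n) = sqrt(2π·43) · n^((1−1)/2), so the limit is sqrt(2π·43).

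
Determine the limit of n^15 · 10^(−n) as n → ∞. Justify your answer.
lim = 0

Exponentials with base > 1 dominate every fixed polynomial: for any fixed c, n^c / 10^n → 0 as n → ∞ (e.g. by the ratio test, or by writing 10^n = e^(n ln 10) and noting e^(n ln 10) / n^c → ∞). Hence n^15 · 10^(−n) = n^15 / 10^n → 0.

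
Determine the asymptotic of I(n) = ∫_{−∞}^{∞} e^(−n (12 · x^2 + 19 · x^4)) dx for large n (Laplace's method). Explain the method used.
I(n) ~ sqrt(π/(12n))

φ(x) = 12 · x^2 + 19 · x^4 has its unique global minimum at x* = 0 (since φ'(x) = 24x + 76x^3 = 0 only at x = 0 for real x with both coefficients positive, and φ → ∞ as |x| → ∞). At x* = 0, φ(0) = 0 and φ''(0) = 24. Laplace's method then gives
  I(n) ~ sqrt(2π / (n · φ''(0))) · e^(−n φ(0)) = sqrt(2π / (24n)) = sqrt(π/(12n)).
The 19 · x^4 term contributes only at subleading order (an O(1/n) relative correction).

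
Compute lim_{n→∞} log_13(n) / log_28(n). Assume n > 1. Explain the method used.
lim = ln(28) / ln(13) = log_13(28)

Change of base: log_13(n) = ln n / ln 13 and log_28(n) = ln n / ln 28. The ratio is (ln n / ln 13) · (ln 28 / ln n) = ln 28 / ln 13, a constant independent of n. So the limit is ln 28 / ln 13 = log_13(28).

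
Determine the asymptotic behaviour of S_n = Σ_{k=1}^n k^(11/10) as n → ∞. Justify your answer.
S_n ~ (10/21) · n^(21/10)

Integral comparison: Σ_{k=1}^n k^(11/10) = ∫_0^n x^(11/10) dx + O(n^(11/10)). The integral is n^(1 + 11/10) / (1 + 11/10) = n^((11+10)/10) / ((11+10)/10) = (10/21) · n^(21/10).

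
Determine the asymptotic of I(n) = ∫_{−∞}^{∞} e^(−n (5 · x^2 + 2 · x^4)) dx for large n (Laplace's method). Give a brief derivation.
I(n) ~ sqrt(π/(5n))

φ(x) = 5 · x^2 + 2 · x^4 has its unique global minimum at x* = 0 (since φ'(x) = 10x + 8x^3 = 0 only at x = 0 for real x with both coefficients positive, and φ → ∞ as |x| → ∞). At x* = 0, φ(0) = 0 and φ''(0) = 10. Laplace's method then gives
  I(n) ~ sqrt(2π / (n · φ''(0))) · e^(−n φ(0)) = sqrt(2π / (10n)) = sqrt(π/(5n)).
The 2 · x^4 term contributes only at subleading order (an O(1/n) relative correction).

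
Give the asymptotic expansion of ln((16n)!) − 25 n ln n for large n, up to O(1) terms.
ln((16n)!) − 25 n ln n = −9 n ln n + 16(ln 16 − 1) n + (1/2) ln(2π·16n) + O(1/n)

Stirling: ln((16n)!) = 16n ln(16n) − 16n + (1/2) ln(2π·16n) + O(1/n).
Expand 16n ln(16n) = 16n (ln n + ln 16) = 16n ln n + 16n ln 16.
Subtract 25n ln n: leading term is (16 − 25) n ln n = −9 n ln n. The next term is 16n ln 16 − 16n = 16(ln 16 − 1) n. Then the (1/2) ln(2π·16n) correction.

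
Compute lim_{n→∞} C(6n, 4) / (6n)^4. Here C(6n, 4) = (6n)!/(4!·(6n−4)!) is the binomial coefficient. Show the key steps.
lim = 1/4! = 1/24

With N = 6n → ∞: C(N, 4) / N^4 = [N(N−1)…(N−3)] / (4! · N^4) = (1/4!) · 1 · (1 − 1/(6n)) · (1 − 2/(6n)) · (1 − 3/(6n)). Each factor → 1 as N → ∞, so the limit is 1/4! = 1/24.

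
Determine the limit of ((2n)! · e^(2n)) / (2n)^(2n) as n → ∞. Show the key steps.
lim = ∞

Stirling: (2n)! ~ sqrt(2π·2n) · (2n/e)^(2n). Hence
  (2n)! · e^(2n) / (2n)^(2n) ~ sqrt(2π·2n) = sqrt(2π·2) · sqrt(n) → ∞.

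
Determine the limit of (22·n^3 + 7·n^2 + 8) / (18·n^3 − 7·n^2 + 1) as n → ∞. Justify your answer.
lim = 22/18 = 11/9

For large n the leading n^3 terms dominate both numerator and denominator. Dividing top and bottom by n^3, every other term tends to 0, leaving 22/18 = 11/9.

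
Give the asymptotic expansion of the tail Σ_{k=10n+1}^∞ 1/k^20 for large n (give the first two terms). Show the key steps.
Σ_{k>10n} 1/k^20 = 1/(19 · (10n)^19) − 1/(2 · (10n)^20) + O(1/(10n)^21)

Compare to the integral: ∫_{10n}^∞ x^(−20) dx = [−x^(−19)/19]_{10n}^∞ = 1/((20−1)·(10n)^19). The Euler-Maclaurin correction adds −f(10n)/2 = −1/(2·(10n)^20). Euler-Maclaurin then gives
  Σ_{k>10n} 1/k^20 = ∫_{10n}^∞ dx/x^20 − 1/(2·(10n)^20) + O(1/(10n)^21).
(Equivalently this is ζ(20) − Σ_{k≤10n} 1/k^20.)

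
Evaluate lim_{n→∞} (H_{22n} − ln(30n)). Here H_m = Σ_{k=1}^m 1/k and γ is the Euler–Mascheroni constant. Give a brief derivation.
lim = ln(11/15) + γ

By Euler-Maclaurin, H_m = ln m + γ + O(1/m). So
  H_{22n} − ln(30n) = ln(22n) + γ − ln(30n) + O(1/n)
                       = ln(22/30) + γ + O(1/n).
Hence the limit is ln(22/30) + γ (= ln(11/15)).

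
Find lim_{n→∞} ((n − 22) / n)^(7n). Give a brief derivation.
lim = e^(−154)

Rewrite as (1 − 22/n)^(7n). By the standard limit (1 + x/n)^n → e^x, we have (1 − 22/n)^n → e^(−22), and raising to the 7th power gives e^(−154).
More precisely, ln[(1 − 22/n)^(7n)] = 7n · ln(1 − 22/n) = 7n · (-22/n + O(1/n^2)) = -154 + O(1/n) → -154.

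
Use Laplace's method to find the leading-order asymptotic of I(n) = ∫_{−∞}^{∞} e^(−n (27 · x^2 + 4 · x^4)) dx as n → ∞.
I(n) ~ sqrt(π/(27n))

φ(x) = 27 · x^2 + 4 · x^4 has its unique global minimum at x* = 0 (since φ'(x) = 54x + 16x^3 = 0 only at x = 0 for real x with both coefficients positive, and φ → ∞ as |x| → ∞). At x* = 0, φ(0) = 0 and φ''(0) = 54. Laplace's method then gives
  I(n) ~ sqrt(2π / (n · φ''(0))) · e^(−n φ(0)) = sqrt(2π / (54n)) = sqrt(π/(27n)).
The 4 · x^4 term contributes only at subleading order (an O(1/n) relative correction).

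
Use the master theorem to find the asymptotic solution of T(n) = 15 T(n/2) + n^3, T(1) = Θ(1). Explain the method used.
T(n) = Θ(n^(log_2 15))

Master theorem: compare f(n) = n^3 to n^(log_2 15) where log_2 15 ≈ 3.907. Since 3 < log_2 15, we have f(n) = O(n^(log_2 15 − ε)) for some ε > 0 — Case 1. Hence T(n) = Θ(n^(log_2 15)).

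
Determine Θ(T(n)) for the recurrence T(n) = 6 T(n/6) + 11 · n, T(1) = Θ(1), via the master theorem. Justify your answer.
T(n) = Θ(n log n)

log_6 6 = 1, and f(n) = 11 · n = Θ(n^(log_6 6)). This is Case 2 of the master theorem: T(n) = Θ(f(n) · log n) = Θ(n log n).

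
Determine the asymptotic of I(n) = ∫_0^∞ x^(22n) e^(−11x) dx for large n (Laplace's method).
I(n) ~ (sqrt(2π·22n) / 11) · (22n/(11e))^(22n)

Write the integrand as exp(22n ln x − 11x) and set f(x) = 22n ln x − 11x. Then f'(x) = 22n/x − 11 = 0 at x* = 22n/11, and f''(x*) = −22n/x*^2 = −11^2/(22n). Laplace's method (interior maximum) gives
  I(n) ~ e^(f(x*)) · sqrt(2π / |f''(x*)|)
        = exp(22n ln(22n/11) − 22n) · sqrt(2π · 22n / 11^2)
        = (22n/11)^(22n) e^(−22n) · sqrt(2π·22n) / 11
        = (sqrt(2π·22n) / 11) · (22n/(11e))^(22n).
This matches Γ(22n+1)/11^(22n+1) with Stirling applied to Γ.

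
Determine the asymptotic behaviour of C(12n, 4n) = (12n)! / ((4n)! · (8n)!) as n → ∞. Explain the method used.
C(12n, 4n) ~ (27/4)^(4n) · sqrt(3/(4π·4n))

Write N = 4n. Apply Stirling to each factorial:
  (3N)! ~ sqrt(2π·3N) · (3N/e)^(3N),
  N! ~ sqrt(2π N) · (N/e)^N,
  (2N)! ~ sqrt(2π·2N) · (2N/e)^(2N).
The exponential factors combine to (3N)^(3N) / (N^N · (2N)^(2N)) = 3^(3N)/2^(2N) = (3^3/2^2)^N = (27/4)^N.
The square-root prefactors combine to sqrt(2π·3N) / (sqrt(2π N)·sqrt(2π·2N)) = sqrt(3 / (2π·2·N)) = sqrt(3/(4π·4n)).
Substituting N = 4n: C(12n, 4n) ~ (27/4)^(4n) · sqrt(3/(4π·4n)).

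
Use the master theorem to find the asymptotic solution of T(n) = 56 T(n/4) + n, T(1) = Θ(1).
T(n) = Θ(n^(log_4 56))

Master theorem: compare f(n) = n to n^(log_4 56) where log_4 56 ≈ 2.904. Since 1 < log_4 56, we have f(n) = O(n^(log_4 56 − ε)) for some ε > 0 — Case 1. Hence T(n) = Θ(n^(log_4 56)).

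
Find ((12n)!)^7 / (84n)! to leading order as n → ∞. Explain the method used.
((12n)!)^7/(84n)! ~ ((2π·12n)^(6/2) / sqrt(7)) · 7^(−7·12n)  →  0

Write N = 12n. Stirling: N! ~ sqrt(2π N)(N/e)^N and (7N)! ~ sqrt(2π·7N)·(7N/e)^(7N).
  (N!)^7/(7N)! ~ (2π N)^(7/2) (N/e)^(7N) / [sqrt(2π·7N) (7N/e)^(7N)]
     = (2π N)^(7/2) / sqrt(2π·7N) · (N/(7N))^(7N)
     = (2π N)^((7−1)/2) / sqrt(7) · 7^(−7N).
Since 7^7 > 1, the factor 7^(−7N) decays exponentially, so the ratio → 0. Substituting N = 12n gives the stated form.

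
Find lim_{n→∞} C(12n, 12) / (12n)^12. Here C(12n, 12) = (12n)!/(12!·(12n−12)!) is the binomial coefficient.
lim = 1/12! = 1/479001600

With N = 12n → ∞: C(N, 12) / N^12 = [N(N−1)…(N−11)] / (12! · N^12) = (1/12!) · 1 · (1 − 1/(12n)) · … · (1 − 11/(12n)). Each factor → 1 as N → ∞, so the limit is 1/12! = 1/479001600.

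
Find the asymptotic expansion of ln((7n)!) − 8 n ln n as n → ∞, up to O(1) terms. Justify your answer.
ln((7n)!) − 8 n ln n = −n ln n + 7(ln 7 − 1) n + (1/2) ln(2π·7n) + O(1/n)

Stirling: ln((7n)!) = 7n ln(7n) − 7n + (1/2) ln(2π·7n) + O(1/n).
Expand 7n ln(7n) = 7n (ln n + ln 7) = 7n ln n + 7n ln 7.
Subtract 8n ln n: leading term is (7 − 8) n ln n = −n ln n. The next term is 7n ln 7 − 7n = 7(ln 7 − 1) n. Then the (1/2) ln(2π·7n) correction.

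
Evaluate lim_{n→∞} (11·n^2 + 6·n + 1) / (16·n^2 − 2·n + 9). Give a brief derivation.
lim = 11/16

For large n the leading n^2 terms dominate both numerator and denominator. Dividing top and bottom by n^2, every other term tends to 0, leaving 11/16.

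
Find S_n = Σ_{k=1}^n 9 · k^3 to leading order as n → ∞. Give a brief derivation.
S_n ~ 9 · n^4 / 4

By integral comparison (Euler-Maclaurin), Σ_{k=1}^n 9 · k^3 = 9 · ∫_0^n x^3 dx + O(n^3) = 9 · n^4/4 + O(n^3). (Equivalently, Faulhaber's formula gives the same leading term.)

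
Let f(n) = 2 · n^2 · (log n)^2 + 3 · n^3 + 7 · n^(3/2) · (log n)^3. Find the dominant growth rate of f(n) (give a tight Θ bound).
f(n) ∈ Θ(n^3)

Compare the terms by growth order. For large n, n^a · (log n)^b dominates n^a' · (log n)^b' iff a > a', or (a = a' and b > b'). Ranking the 3 terms shows the dominant one is 3 · n^3. Hence f(n) ∈ Θ(n^3).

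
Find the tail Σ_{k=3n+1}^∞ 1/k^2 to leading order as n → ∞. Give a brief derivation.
Σ_{k>3n} 1/k^2 ~ 1/(1 · (3n))

Compare to the integral: ∫_{3n}^∞ x^(−2) dx = [−x^(−1)/1]_{3n}^∞ = 1/((2−1)·(3n)). Euler-Maclaurin then gives
  Σ_{k>3n} 1/k^2 = ∫_{3n}^∞ dx/x^2 − 1/(2·(3n)^2) + O(1/(3n)^3).
(Equivalently this is ζ(2) − Σ_{k≤3n} 1/k^2.)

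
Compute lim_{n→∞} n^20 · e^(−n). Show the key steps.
lim = 0

Exponentials with base > 1 dominate every fixed polynomial: for any fixed c, n^c / e^n → 0 as n → ∞ (e.g. by the ratio test, or since e^n grows faster than any power of n). Hence n^20 · e^(−n) = n^20 / e^n → 0.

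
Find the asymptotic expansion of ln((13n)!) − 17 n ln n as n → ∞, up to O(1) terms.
ln((13n)!) − 17 n ln n = −4 n ln n + 13(ln 13 − 1) n + (1/2) ln(2π·13n) + O(1/n)

Stirling: ln((13n)!) = 13n ln(13n) − 13n + (1/2) ln(2π·13n) + O(1/n).
Expand 13n ln(13n) = 13n (ln n + ln 13) = 13n ln n + 13n ln 13.
Subtract 17n ln n: leading term is (13 − 17) n ln n = −4 n ln n. The next term is 13n ln 13 − 13n = 13(ln 13 − 1) n. Then the (1/2) ln(2π·13n) correction.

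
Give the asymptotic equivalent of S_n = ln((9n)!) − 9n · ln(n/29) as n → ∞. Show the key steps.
S_n ~ 9n · (ln 261 − 1) + O(ln n)

Stirling: ln((9n)!) = 9n ln(9n) − 9n + O(ln n).
  S_n = 9n ln(9n) − 9n − 9n ln(n/29) + O(ln n)
      = 9n ln(9n) − 9n ln n + 9n ln 29 − 9n + O(ln n)
      = 9n ln 9 + 9n ln 29 − 9n + O(ln n)
      = 9n (ln 261 − 1) + O(ln n).
Numerically ln(261) − 1 ≈ 4.5645.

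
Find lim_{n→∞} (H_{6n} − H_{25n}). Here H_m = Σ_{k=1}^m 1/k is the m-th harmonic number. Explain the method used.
lim = ln(6/25)

Euler-Maclaurin gives H_m = ln m + γ + 1/(2m) + O(1/m^2). The γ and O(1/m) terms cancel in the difference:
  H_{6n} − H_{25n} = ln(6n) − ln(25n) + O(1/n) = ln(6/25) + O(1/n).
Hence the limit is ln(6/25).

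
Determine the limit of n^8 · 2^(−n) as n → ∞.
lim = 0

Exponentials with base > 1 dominate every fixed polynomial: for any fixed c, n^c / 2^n → 0 as n → ∞ (e.g. by the ratio test, or by writing 2^n = e^(n ln 2) and noting e^(n ln 2) / n^c → ∞). Hence n^8 · 2^(−n) = n^8 / 2^n → 0.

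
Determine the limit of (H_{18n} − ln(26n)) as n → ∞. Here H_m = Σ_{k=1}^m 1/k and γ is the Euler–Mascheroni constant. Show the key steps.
lim = ln(9/13) + γ

By Euler-Maclaurin, H_m = ln m + γ + O(1/m). So
  H_{18n} − ln(26n) = ln(18n) + γ − ln(26n) + O(1/n)
                       = ln(18/26) + γ + O(1/n).
Hence the limit is ln(18/26) + γ (= ln(9/13)).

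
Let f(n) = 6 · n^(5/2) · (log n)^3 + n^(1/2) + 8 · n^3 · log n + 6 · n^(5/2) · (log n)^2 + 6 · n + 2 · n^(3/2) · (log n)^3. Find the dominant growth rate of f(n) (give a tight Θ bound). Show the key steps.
f(n) ∈ Θ(n^3 · log n)

Compare the terms by growth order. For large n, n^a · (log n)^b dominates n^a' · (log n)^b' iff a > a', or (a = a' and b > b'). Ranking the 6 terms shows the dominant one is 8 · n^3 · log n. Hence f(n) ∈ Θ(n^3 · log n).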